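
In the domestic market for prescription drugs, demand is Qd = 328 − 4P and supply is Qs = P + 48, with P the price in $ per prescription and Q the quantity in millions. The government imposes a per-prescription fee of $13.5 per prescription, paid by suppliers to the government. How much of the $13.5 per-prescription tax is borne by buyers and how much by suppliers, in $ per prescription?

Buyers bear $2.7 per prescription; suppliers bear $10.8 per prescription.

Before the tax: set 328 − 4P = P + 48 → P* = $56, Q* = 104.
With the tax collected from suppliers, supply shifts: Qs = (P − 13.5) + 48.
New equilibrium: buyers pay $58.7, suppliers receive $45.2, Q = 93.2. (Wedge: Pb − Ps = 13.5.)
Burden on buyers: $2.7; on suppliers: $10.8. (They sum to $13.5.)
The less price-elastic side of the market bears the larger share of a per-unit tax.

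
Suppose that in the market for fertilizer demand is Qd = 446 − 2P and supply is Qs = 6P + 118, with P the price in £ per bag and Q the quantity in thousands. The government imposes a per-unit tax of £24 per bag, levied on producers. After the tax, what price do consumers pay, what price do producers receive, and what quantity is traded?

Consumers pay £59; producers receive £35; quantity = 328.

Before the tax: set 446 − 2P = 6P + 118 → P* = £41, Q* = 364.
With the tax collected from producers, supply shifts: Qs = 6(P − 24) + 118.
Solving gives Q = 328 with consumers paying £59 and producers receiving £35 (the £24 wedge).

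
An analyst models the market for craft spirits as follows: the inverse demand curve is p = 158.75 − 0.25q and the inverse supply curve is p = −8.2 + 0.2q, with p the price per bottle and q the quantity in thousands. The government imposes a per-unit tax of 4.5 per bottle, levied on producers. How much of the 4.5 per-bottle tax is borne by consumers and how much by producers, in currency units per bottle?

Rewrite in direct form: qd = 635 − 4p and qs = 5p + 41.
Without the tax, 635 − 4p = 5p + 41 gives 9p = 594, so p* = 66 and q* = 371.
With the tax collected from producers, supply shifts: qs = 5(p − 4.5) + 41.
New equilibrium: consumers pay 68.5, producers receive 64, q = 361. (Wedge: pb − ps = 4.5.)
Burden on consumers: 2.5; on producers: 2. (They sum to 4.5.)

Consumers bear 2.5 per bottle; producers bear 2 per bottle.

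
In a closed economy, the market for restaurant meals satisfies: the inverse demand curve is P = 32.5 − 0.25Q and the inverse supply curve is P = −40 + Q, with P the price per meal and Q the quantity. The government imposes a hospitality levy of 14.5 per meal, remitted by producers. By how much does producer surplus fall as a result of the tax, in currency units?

Inverting to Q(P) form: Qd = 130 − 4P; Qs = P + 40.
Without the tax, 130 − 4P = P + 40 gives 5P = 90, so P* = 18 and Q* = 58.
With the tax collected from producers, supply shifts: Qs = (P − 14.5) + 40.
Solving gives Q = 46.4 with consumers paying 20.9 and producers receiving 6.4 (the 14.5 wedge).
ΔPS is the trapezoid between Q = 46.4 and Q = 58 of height 11.6: ½ · (58 + 46.4) · 11.6 = 605.52.

Producer surplus falls by 605.52.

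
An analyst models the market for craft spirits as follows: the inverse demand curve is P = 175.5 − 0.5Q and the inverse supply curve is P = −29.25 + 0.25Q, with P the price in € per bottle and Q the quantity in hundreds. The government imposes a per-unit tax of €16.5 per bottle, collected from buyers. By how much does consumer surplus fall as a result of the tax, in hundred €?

Consumer surplus falls by €2882 hundred.

Inverting to Q(P) form: Qd = 351 − 2P; Qs = 4P + 117.
Without the tax, 351 − 2P = 4P + 117 gives 6P = 234, so P* = €39 and Q* = 273.
With the tax collected from buyers, demand (in seller-price terms) shifts: Qd = 351 − 2(P + 16.5).
New equilibrium: buyers pay €50, sellers receive €33.5, Q = 251. (Wedge: Pb − Ps = 16.5.)
ΔCS is the trapezoid between Q = 251 and Q = 273 of height €11: ½ · (273 + 251) · 11 = €2882.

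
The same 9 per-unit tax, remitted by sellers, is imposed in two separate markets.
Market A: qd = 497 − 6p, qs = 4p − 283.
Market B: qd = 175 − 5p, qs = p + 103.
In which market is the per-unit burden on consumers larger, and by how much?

Market A: pre-tax p* = 78, q* = 29; post-tax q = 7.4; per-unit burden on consumers = 3.6.
Market B: pre-tax p* = 12, q* = 115; post-tax q = 107.5; per-unit burden on consumers = 1.5.
Difference: 3.6 vs 1.5 → market A is larger by 2.1.

Market A, by 2.1.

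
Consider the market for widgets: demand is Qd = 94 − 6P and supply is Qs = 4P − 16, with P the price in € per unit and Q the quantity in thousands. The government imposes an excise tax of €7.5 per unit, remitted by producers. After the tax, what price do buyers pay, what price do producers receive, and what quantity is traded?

Buyers pay €14; producers receive €6.5; quantity = 10.

Without the tax, 94 − 6P = 4P − 16 gives 10P = 110, so P* = €11 and Q* = 28.
With the tax collected from producers, supply shifts: Qs = 4(P − 7.5) − 16.
Solving gives Q = 10 with buyers paying €14 and producers receiving €6.5 (the €7.5 wedge).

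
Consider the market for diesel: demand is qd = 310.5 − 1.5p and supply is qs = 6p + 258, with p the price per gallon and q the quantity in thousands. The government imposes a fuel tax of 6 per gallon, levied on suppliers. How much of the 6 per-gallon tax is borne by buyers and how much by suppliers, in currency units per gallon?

Without the tax, 310.5 − 1.5p = 6p + 258 gives 7.5p = 52.5, so p* = 7 and q* = 300.
With the tax collected from suppliers, supply shifts: qs = 6(p − 6) + 258.
Solving gives q = 292.8 with buyers paying 11.8 and suppliers receiving 5.8 (the 6 wedge).
Burden on buyers: 4.8; on suppliers: 1.2. (They sum to 6.)
The less price-elastic side of the market bears the larger share of a per-unit tax.

Buyers bear 4.8 per gallon; suppliers bear 1.2 per gallon.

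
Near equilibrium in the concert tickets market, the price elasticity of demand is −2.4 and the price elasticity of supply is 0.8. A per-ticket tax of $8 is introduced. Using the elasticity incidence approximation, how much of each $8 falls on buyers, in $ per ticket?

Incidence ratio: buyers' share ≈ εs / (εs + |εd|) = 0.8 / (0.8 + 2.4) = 0.25.
So buyers bear ≈ 0.25 × $8 = $2; sellers bear $6.

Buyers bear ≈ $2 per ticket.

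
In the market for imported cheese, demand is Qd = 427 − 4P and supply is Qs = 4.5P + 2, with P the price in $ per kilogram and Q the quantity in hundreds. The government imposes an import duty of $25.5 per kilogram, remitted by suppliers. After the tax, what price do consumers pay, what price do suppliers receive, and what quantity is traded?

Consumers pay $63.5; suppliers receive $38; quantity = 173.

Before the tax: set 427 − 4P = 4.5P + 2 → P* = $50, Q* = 227.
With the tax collected from suppliers, supply shifts: Qs = 4.5(P − 25.5) + 2.
Solving gives Q = 173 with consumers paying $63.5 and suppliers receiving $38 (the $25.5 wedge).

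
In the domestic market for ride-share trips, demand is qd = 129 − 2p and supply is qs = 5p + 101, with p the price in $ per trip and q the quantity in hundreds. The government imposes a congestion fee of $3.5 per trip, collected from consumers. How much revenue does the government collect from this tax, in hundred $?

Before the tax: set 129 − 2p = 5p + 101 → p* = $4, q* = 121.
With the tax collected from consumers, demand (in seller-price terms) shifts: qd = 129 − 2(p + 3.5).
Solving gives q = 116 with consumers paying $6.5 and sellers receiving $3 (the $3.5 wedge).
Revenue = t · Q = 3.5 · 116 = $406.

Tax revenue = $406 hundred.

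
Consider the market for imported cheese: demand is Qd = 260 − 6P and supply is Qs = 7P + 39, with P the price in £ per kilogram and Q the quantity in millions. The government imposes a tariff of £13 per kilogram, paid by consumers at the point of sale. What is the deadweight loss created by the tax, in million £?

Deadweight loss = £273 million.

Without the tax, 260 − 6P = 7P + 39 gives 13P = 221, so P* = £17 and Q* = 158.
With the tax collected from consumers, demand (in seller-price terms) shifts: Qd = 260 − 6(P + 13).
New equilibrium: consumers pay £24, sellers receive £11, Q = 116. (Wedge: Pb − Ps = 13.)
Quantity falls by |ΔQ| = |158 − 116| = 42.
DWL = ½ · t · |ΔQ| = ½ · 13 · 42 = £273.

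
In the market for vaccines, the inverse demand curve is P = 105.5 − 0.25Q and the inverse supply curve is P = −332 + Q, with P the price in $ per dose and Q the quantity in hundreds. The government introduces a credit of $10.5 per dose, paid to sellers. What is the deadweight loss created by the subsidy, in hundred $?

Deadweight loss = $44.1 hundred.

Rewrite in direct form: Qd = 422 − 4P and Qs = P + 332.
Before the subsidy: set 422 − 4P = P + 332 → P* = $18, Q* = 350.
With a per-unit subsidy paid to sellers, each receives P + 10.5 per unit sold, so supply becomes Qs = (P + 10.5) + 332.
New equilibrium: consumers pay $15.9, sellers receive $26.4, Q = 358.4. (Wedge: Pb − Ps = −10.5.)
Quantity rises by |ΔQ| = |350 − 358.4| = 8.4.
DWL = ½ · t · |ΔQ| = ½ · 10.5 · 8.4 = $44.1.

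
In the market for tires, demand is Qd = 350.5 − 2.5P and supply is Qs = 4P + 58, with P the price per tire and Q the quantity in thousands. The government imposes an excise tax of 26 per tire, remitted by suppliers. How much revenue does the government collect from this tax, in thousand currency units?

Tax revenue = 5148 thousand.

Before the tax: set 350.5 − 2.5P = 4P + 58 → P* = 45, Q* = 238.
With the tax collected from suppliers, supply shifts: Qs = 4(P − 26) + 58.
Solving gives Q = 198 with consumers paying 61 and suppliers receiving 35 (the 26 wedge).
Revenue = t · Q = 26 · 198 = 5148.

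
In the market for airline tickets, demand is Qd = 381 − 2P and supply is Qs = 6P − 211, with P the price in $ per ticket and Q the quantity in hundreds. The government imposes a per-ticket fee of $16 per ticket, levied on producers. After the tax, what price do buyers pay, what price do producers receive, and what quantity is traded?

Buyers pay $86; producers receive $70; quantity = 209.

Before the tax: set 381 − 2P = 6P − 211 → P* = $74, Q* = 233.
With the tax collected from producers, supply shifts: Qs = 6(P − 16) − 211.
Solving gives Q = 209 with buyers paying $86 and producers receiving $70 (the $16 wedge).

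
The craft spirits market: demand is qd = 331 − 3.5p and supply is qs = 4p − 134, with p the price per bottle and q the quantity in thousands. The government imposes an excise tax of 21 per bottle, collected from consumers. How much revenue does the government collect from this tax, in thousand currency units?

Before the tax: set 331 − 3.5p = 4p − 134 → p* = 62, q* = 114.
With the tax collected from consumers, demand (in seller-price terms) shifts: qd = 331 − 3.5(p + 21).
New equilibrium: consumers pay 73.2, producers receive 52.2, q = 74.8. (Wedge: pb − ps = 21.)
Revenue = t · Q = 21 · 74.8 = 1570.8.

Tax revenue = 1570.8 thousand.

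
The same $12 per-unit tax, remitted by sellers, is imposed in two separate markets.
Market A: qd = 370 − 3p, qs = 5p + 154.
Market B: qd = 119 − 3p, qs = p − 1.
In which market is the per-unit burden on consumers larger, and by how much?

Market A: pre-tax p* = $27, q* = 289; post-tax q = 266.5; per-unit burden on consumers = $7.5.
Market B: pre-tax p* = $30, q* = 29; post-tax q = 20; per-unit burden on consumers = $3.
Difference: $7.5 vs $3 → market A is larger by $4.5.

Market A, by $4.5.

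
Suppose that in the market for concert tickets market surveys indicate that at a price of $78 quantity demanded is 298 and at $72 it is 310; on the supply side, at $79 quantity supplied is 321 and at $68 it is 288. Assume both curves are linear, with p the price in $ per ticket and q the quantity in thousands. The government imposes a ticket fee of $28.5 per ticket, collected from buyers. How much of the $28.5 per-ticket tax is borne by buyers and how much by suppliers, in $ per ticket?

Buyers bear $17.1 per ticket; suppliers bear $11.4 per ticket.

Demand slope: (310 − 298)/(72 − 78) = -2, so qd = 454 − 2p.
Supply slope: (288 − 321)/(68 − 79) = 3, so qs = 3p + 84.
Without the tax, 454 − 2p = 3p + 84 gives 5p = 370, so p* = $74 and q* = 306.
With the tax collected from buyers, demand (in seller-price terms) shifts: qd = 454 − 2(p + 28.5).
Solving gives q = 271.8 with buyers paying $91.1 and suppliers receiving $62.6 (the $28.5 wedge).
Burden on buyers: $17.1; on suppliers: $11.4. (They sum to $28.5.)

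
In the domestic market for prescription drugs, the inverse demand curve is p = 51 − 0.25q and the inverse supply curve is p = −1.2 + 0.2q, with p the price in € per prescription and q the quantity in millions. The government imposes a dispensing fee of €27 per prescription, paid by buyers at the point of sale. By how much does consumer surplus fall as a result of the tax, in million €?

Consumer surplus falls by €1290 million.

Rewrite in direct form: qd = 204 − 4p and qs = 5p + 6.
Before the tax: set 204 − 4p = 5p + 6 → p* = €22, q* = 116.
With the tax collected from buyers, demand (in seller-price terms) shifts: qd = 204 − 4(p + 27).
New equilibrium: buyers pay €37, suppliers receive €10, q = 56. (Wedge: pb − ps = 27.)
ΔCS is the trapezoid between Q = 56 and Q = 116 of height €15: ½ · (116 + 56) · 15 = €1290.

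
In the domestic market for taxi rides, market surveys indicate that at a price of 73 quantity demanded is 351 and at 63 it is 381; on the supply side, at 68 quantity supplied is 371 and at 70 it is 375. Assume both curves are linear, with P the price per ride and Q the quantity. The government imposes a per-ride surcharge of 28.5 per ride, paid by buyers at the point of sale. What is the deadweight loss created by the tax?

Demand slope: (381 − 351)/(63 − 73) = -3, so Qd = 570 − 3P.
Supply slope: (375 − 371)/(70 − 68) = 2, so Qs = 2P + 235.
Before the tax: set 570 − 3P = 2P + 235 → P* = 67, Q* = 369.
With the tax collected from buyers, demand (in seller-price terms) shifts: Qd = 570 − 3(P + 28.5).
New equilibrium: buyers pay 78.4, sellers receive 49.9, Q = 334.8. (Wedge: Pb − Ps = 28.5.)
Quantity falls by |ΔQ| = |369 − 334.8| = 34.2.
DWL = ½ · t · |ΔQ| = ½ · 28.5 · 34.2 = 487.35.

Deadweight loss = 487.35.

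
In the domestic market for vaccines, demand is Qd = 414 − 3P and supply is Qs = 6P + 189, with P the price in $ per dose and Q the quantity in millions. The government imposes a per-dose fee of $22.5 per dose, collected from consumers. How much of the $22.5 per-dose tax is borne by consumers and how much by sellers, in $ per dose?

Without the tax, 414 − 3P = 6P + 189 gives 9P = 225, so P* = $25 and Q* = 339.
With the tax collected from consumers, demand (in seller-price terms) shifts: Qd = 414 − 3(P + 22.5).
New equilibrium: consumers pay $40, sellers receive $17.5, Q = 294. (Wedge: Pb − Ps = 22.5.)
Burden on consumers: $15; on sellers: $7.5. (They sum to $22.5.)
The less price-elastic side of the market bears the larger share of a per-unit tax.

Consumers bear $15 per dose; sellers bear $7.5 per dose.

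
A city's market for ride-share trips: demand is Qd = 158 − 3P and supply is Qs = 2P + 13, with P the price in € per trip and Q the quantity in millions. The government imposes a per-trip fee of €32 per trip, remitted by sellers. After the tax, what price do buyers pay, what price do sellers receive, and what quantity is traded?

Without the tax, 158 − 3P = 2P + 13 gives 5P = 145, so P* = €29 and Q* = 71.
With the tax collected from sellers, supply shifts: Qs = 2(P − 32) + 13.
New equilibrium: buyers pay €41.8, sellers receive €9.8, Q = 32.6. (Wedge: Pb − Ps = 32.)

Buyers pay €41.8; sellers receive €9.8; quantity = 32.6.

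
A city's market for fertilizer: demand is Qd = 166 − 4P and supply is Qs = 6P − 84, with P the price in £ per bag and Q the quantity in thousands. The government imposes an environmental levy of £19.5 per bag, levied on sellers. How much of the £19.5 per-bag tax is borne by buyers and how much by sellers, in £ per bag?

Without the tax, 166 − 4P = 6P − 84 gives 10P = 250, so P* = £25 and Q* = 66.
With the tax collected from sellers, supply shifts: Qs = 6(P − 19.5) − 84.
Solving gives Q = 19.2 with buyers paying £36.7 and sellers receiving £17.2 (the £19.5 wedge).
Burden on buyers: £11.7; on sellers: £7.8. (They sum to £19.5.)
The less price-elastic side of the market bears the larger share of a per-unit tax.

Buyers bear £11.7 per bag; sellers bear £7.8 per bag.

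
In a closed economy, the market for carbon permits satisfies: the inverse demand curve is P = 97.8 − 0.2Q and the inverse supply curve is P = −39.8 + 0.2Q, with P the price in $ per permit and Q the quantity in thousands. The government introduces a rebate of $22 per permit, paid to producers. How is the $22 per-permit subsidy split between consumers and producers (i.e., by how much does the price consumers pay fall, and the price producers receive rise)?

Consumers gain $11 per permit; producers gain $11 per permit.

Inverting to Q(P) form: Qd = 489 − 5P; Qs = 5P + 199.
Without the subsidy, 489 − 5P = 5P + 199 gives 10P = 290, so P* = $29 and Q* = 344.
With a per-unit subsidy paid to producers, each receives P + 22 per unit sold, so supply becomes Qs = 5(P + 22) + 199.
Solving gives Q = 399 with consumers paying $18 and producers receiving $40 (the $22 wedge).
Gain to consumers: $11; to producers: $11. (They sum to $22.)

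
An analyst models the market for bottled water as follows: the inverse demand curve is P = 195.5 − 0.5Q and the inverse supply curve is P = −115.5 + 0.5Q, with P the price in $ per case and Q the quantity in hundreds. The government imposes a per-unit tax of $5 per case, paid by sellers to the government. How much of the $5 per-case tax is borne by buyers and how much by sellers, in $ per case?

Inverting to Q(P) form: Qd = 391 − 2P; Qs = 2P + 231.
Before the tax: set 391 − 2P = 2P + 231 → P* = $40, Q* = 311.
With the tax collected from sellers, supply shifts: Qs = 2(P − 5) + 231.
Solving gives Q = 306 with buyers paying $42.5 and sellers receiving $37.5 (the $5 wedge).
Burden on buyers: $2.5; on sellers: $2.5. (They sum to $5.)

Buyers bear $2.5 per case; sellers bear $2.5 per case.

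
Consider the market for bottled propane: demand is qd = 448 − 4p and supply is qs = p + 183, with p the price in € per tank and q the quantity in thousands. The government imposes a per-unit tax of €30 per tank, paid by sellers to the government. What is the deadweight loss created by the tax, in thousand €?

Without the tax, 448 − 4p = p + 183 gives 5p = 265, so p* = €53 and q* = 236.
With the tax collected from sellers, supply shifts: qs = (p − 30) + 183.
New equilibrium: consumers pay €59, sellers receive €29, q = 212. (Wedge: pb − ps = 30.)
Quantity falls by |ΔQ| = |236 − 212| = 24.
DWL = ½ · t · |ΔQ| = ½ · 30 · 24 = €360.

Deadweight loss = €360 thousand.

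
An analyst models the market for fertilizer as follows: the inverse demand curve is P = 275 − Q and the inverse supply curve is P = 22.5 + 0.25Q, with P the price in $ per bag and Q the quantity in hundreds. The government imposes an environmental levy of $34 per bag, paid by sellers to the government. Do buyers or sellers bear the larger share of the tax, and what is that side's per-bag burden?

Buyers bear the larger share: $27.2 per bag.

Inverting to Q(P) form: Qd = 275 − P; Qs = 4P − 90.
Without the tax, 275 − P = 4P − 90 gives 5P = 365, so P* = $73 and Q* = 202.
With the tax collected from sellers, supply shifts: Qs = 4(P − 34) − 90.
Solving gives Q = 174.8 with buyers paying $100.2 and sellers receiving $66.2 (the $34 wedge).
Per-bag burden: buyers $27.2, sellers $6.8.
Buyers take the larger share because demand is less price-elastic here (demand slope 1 vs supply slope 4).
The less price-elastic side of the market bears the larger share of a per-unit tax.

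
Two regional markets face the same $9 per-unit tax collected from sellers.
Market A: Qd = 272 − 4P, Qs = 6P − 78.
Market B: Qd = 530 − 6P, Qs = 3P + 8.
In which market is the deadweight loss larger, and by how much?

Market A, by $16.2.

Market A: pre-tax P* = $35, Q* = 132; post-tax Q = 110.4; deadweight loss = $97.2.
Market B: pre-tax P* = $58, Q* = 182; post-tax Q = 164; deadweight loss = $81.
Difference: $97.2 vs $81 → market A is larger by $16.2.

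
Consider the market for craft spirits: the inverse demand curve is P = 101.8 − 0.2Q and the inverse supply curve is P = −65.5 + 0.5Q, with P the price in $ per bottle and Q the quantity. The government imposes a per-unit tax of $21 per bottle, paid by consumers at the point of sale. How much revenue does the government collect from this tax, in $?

Tax revenue = $4389.

Rewrite in direct form: Qd = 509 − 5P and Qs = 2P + 131.
Before the tax: set 509 − 5P = 2P + 131 → P* = $54, Q* = 239.
With the tax collected from consumers, demand (in seller-price terms) shifts: Qd = 509 − 5(P + 21).
New equilibrium: consumers pay $60, producers receive $39, Q = 209. (Wedge: Pb − Ps = 21.)
Revenue = t · Q = 21 · 209 = $4389.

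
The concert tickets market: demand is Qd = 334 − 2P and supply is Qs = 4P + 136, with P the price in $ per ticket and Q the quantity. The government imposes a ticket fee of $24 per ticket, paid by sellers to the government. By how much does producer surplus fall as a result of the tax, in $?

Without the tax, 334 − 2P = 4P + 136 gives 6P = 198, so P* = $33 and Q* = 268.
With the tax collected from sellers, supply shifts: Qs = 4(P − 24) + 136.
Solving gives Q = 236 with buyers paying $49 and sellers receiving $25 (the $24 wedge).
ΔPS is the trapezoid between Q = 236 and Q = 268 of height $8: ½ · (268 + 236) · 8 = $2016.

Producer surplus falls by $2016.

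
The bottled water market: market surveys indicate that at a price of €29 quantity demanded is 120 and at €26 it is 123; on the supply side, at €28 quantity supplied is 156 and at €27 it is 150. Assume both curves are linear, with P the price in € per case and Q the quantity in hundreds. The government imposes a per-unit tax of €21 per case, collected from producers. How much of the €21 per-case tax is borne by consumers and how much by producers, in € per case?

Consumers bear €18 per case; producers bear €3 per case.

Demand slope: (123 − 120)/(26 − 29) = -1, so Qd = 149 − P.
Supply slope: (150 − 156)/(27 − 28) = 6, so Qs = 6P − 12.
Before the tax: set 149 − P = 6P − 12 → P* = €23, Q* = 126.
With the tax collected from producers, supply shifts: Qs = 6(P − 21) − 12.
Solving gives Q = 108 with consumers paying €41 and producers receiving €20 (the €21 wedge).
Burden on consumers: €18; on producers: €3. (They sum to €21.)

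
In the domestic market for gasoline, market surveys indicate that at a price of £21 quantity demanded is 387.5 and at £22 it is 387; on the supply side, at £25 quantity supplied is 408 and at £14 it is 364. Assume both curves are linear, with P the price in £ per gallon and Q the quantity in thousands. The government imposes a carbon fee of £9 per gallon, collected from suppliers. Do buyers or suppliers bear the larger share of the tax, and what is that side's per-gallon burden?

Demand slope: (387 − 387.5)/(22 − 21) = -0.5, so Qd = 398 − 0.5P.
Supply slope: (364 − 408)/(14 − 25) = 4, so Qs = 4P + 308.
Before the tax: set 398 − 0.5P = 4P + 308 → P* = £20, Q* = 388.
With the tax collected from suppliers, supply shifts: Qs = 4(P − 9) + 308.
New equilibrium: buyers pay £28, suppliers receive £19, Q = 384. (Wedge: Pb − Ps = 9.)
Per-gallon burden: buyers £8, suppliers £1.
Buyers take the larger share because demand is less price-elastic here (demand slope 0.5 vs supply slope 4).
The less price-elastic side of the market bears the larger share of a per-unit tax.

Buyers bear the larger share: £8 per gallon.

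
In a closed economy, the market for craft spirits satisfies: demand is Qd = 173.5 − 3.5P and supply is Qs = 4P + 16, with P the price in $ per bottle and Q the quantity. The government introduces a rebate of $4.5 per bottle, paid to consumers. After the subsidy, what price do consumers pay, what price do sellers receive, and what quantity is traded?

Consumers pay $18.6; sellers receive $23.1; quantity = 108.4.

Without the subsidy, 173.5 − 3.5P = 4P + 16 gives 7.5P = 157.5, so P* = $21 and Q* = 100.
With a per-unit subsidy paid to consumers, each effectively pays P − 4.5, so demand becomes Qd = 173.5 − 3.5(P − 4.5).
Solving gives Q = 108.4 with consumers paying $18.6 and sellers receiving $23.1 (the $4.5 wedge).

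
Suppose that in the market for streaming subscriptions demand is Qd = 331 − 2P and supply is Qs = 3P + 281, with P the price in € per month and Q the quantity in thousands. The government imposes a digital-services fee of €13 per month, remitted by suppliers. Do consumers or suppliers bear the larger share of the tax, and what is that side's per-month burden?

Consumers bear the larger share: €7.8 per month.

Without the tax, 331 − 2P = 3P + 281 gives 5P = 50, so P* = €10 and Q* = 311.
With the tax collected from suppliers, supply shifts: Qs = 3(P − 13) + 281.
Solving gives Q = 295.4 with consumers paying €17.8 and suppliers receiving €4.8 (the €13 wedge).
Per-month burden: consumers €7.8, suppliers €5.2.
Consumers take the larger share because demand is less price-elastic here (demand slope 2 vs supply slope 3).
The less price-elastic side of the market bears the larger share of a per-unit tax.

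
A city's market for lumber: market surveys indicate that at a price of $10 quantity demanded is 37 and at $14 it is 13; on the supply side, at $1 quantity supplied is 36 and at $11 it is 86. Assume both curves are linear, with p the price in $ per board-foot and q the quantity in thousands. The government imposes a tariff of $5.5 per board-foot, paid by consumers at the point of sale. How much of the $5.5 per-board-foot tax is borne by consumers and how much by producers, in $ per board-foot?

Demand slope: (13 − 37)/(14 − 10) = -6, so qd = 97 − 6p.
Supply slope: (86 − 36)/(11 − 1) = 5, so qs = 5p + 31.
Without the tax, 97 − 6p = 5p + 31 gives 11p = 66, so p* = $6 and q* = 61.
With the tax collected from consumers, demand (in seller-price terms) shifts: qd = 97 − 6(p + 5.5).
Solving gives q = 46 with consumers paying $8.5 and producers receiving $3 (the $5.5 wedge).
Burden on consumers: $2.5; on producers: $3. (They sum to $5.5.)
The less price-elastic side of the market bears the larger share of a per-unit tax.

Consumers bear $2.5 per board-foot; producers bear $3 per board-foot.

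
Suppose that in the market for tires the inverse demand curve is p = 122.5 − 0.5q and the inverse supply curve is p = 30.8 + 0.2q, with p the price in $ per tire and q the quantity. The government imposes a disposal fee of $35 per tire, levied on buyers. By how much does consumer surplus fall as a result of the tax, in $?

Rewrite in direct form: qd = 245 − 2p and qs = 5p − 154.
Before the tax: set 245 − 2p = 5p − 154 → p* = $57, q* = 131.
With the tax collected from buyers, demand (in seller-price terms) shifts: qd = 245 − 2(p + 35).
Solving gives q = 81 with buyers paying $82 and producers receiving $47 (the $35 wedge).
ΔCS is the trapezoid between Q = 81 and Q = 131 of height $25: ½ · (131 + 81) · 25 = $2650.

Consumer surplus falls by $2650.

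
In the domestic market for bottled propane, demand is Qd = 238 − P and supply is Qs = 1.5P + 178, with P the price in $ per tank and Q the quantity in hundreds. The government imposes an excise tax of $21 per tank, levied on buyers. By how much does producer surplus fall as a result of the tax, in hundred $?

Producer surplus falls by $1744.68 hundred.

Without the tax, 238 − P = 1.5P + 178 gives 2.5P = 60, so P* = $24 and Q* = 214.
With the tax collected from buyers, demand (in seller-price terms) shifts: Qd = 238 − (P + 21).
Solving gives Q = 201.4 with buyers paying $36.6 and producers receiving $15.6 (the $21 wedge).
ΔPS is the trapezoid between Q = 201.4 and Q = 214 of height $8.4: ½ · (214 + 201.4) · 8.4 = $1744.68.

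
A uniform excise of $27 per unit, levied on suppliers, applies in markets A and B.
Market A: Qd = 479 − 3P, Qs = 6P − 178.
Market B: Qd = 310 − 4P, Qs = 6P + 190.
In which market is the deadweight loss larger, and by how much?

Market A: pre-tax P* = $73, Q* = 260; post-tax Q = 206; deadweight loss = $729.
Market B: pre-tax P* = $12, Q* = 262; post-tax Q = 197.2; deadweight loss = $874.8.
Difference: $729 vs $874.8 → market B is larger by $145.8.

Market B, by $145.8.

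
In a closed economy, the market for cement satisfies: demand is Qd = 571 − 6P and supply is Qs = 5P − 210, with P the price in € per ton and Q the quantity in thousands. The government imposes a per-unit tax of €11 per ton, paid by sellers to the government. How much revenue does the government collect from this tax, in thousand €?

Without the tax, 571 − 6P = 5P − 210 gives 11P = 781, so P* = €71 and Q* = 145.
With the tax collected from sellers, supply shifts: Qs = 5(P − 11) − 210.
Solving gives Q = 115 with buyers paying €76 and sellers receiving €65 (the €11 wedge).
Revenue = t · Q = 11 · 115 = €1265.

Tax revenue = €1265 thousand.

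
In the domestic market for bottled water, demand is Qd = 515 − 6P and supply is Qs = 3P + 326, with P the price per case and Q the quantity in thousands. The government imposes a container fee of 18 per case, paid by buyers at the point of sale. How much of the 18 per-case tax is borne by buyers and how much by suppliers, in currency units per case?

Before the tax: set 515 − 6P = 3P + 326 → P* = 21, Q* = 389.
With the tax collected from buyers, demand (in seller-price terms) shifts: Qd = 515 − 6(P + 18).
Solving gives Q = 353 with buyers paying 27 and suppliers receiving 9 (the 18 wedge).
Burden on buyers: 6; on suppliers: 12. (They sum to 18.)
The less price-elastic side of the market bears the larger share of a per-unit tax.

Buyers bear 6 per case; suppliers bear 12 per case.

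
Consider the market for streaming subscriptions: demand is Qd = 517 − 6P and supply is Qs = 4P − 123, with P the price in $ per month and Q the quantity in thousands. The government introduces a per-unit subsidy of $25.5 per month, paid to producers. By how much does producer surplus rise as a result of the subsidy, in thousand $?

Before the subsidy: set 517 − 6P = 4P − 123 → P* = $64, Q* = 133.
With a per-unit subsidy paid to producers, each receives P + 25.5 per unit sold, so supply becomes Qs = 4(P + 25.5) − 123.
Solving gives Q = 194.2 with buyers paying $53.8 and producers receiving $79.3 (the $25.5 wedge).
ΔPS is the trapezoid between Q = 194.2 and Q = 133 of height $15.3: ½ · (133 + 194.2) · 15.3 = $2503.08.

Producer surplus rises by $2503.08 thousand.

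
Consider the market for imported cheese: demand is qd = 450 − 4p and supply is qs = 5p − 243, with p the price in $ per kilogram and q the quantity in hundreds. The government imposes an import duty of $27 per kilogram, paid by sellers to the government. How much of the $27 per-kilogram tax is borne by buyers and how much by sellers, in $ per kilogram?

Buyers bear $15 per kilogram; sellers bear $12 per kilogram.

Without the tax, 450 − 4p = 5p − 243 gives 9p = 693, so p* = $77 and q* = 142.
With the tax collected from sellers, supply shifts: qs = 5(p − 27) − 243.
Solving gives q = 82 with buyers paying $92 and sellers receiving $65 (the $27 wedge).
Burden on buyers: $15; on sellers: $12. (They sum to $27.)
The less price-elastic side of the market bears the larger share of a per-unit tax.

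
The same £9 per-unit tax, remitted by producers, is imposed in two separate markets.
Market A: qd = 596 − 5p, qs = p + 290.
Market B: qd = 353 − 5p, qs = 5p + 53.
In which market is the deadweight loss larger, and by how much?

Market B, by £67.5.

Market A: pre-tax p* = £51, q* = 341; post-tax q = 333.5; deadweight loss = £33.75.
Market B: pre-tax p* = £30, q* = 203; post-tax q = 180.5; deadweight loss = £101.25.
Difference: £33.75 vs £101.25 → market B is larger by £67.5.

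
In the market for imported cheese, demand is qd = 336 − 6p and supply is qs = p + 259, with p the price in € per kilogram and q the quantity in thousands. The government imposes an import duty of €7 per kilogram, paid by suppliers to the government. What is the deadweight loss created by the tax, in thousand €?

Before the tax: set 336 − 6p = p + 259 → p* = €11, q* = 270.
With the tax collected from suppliers, supply shifts: qs = (p − 7) + 259.
Solving gives q = 264 with buyers paying €12 and suppliers receiving €5 (the €7 wedge).
Quantity falls by |ΔQ| = |270 − 264| = 6.
DWL = ½ · t · |ΔQ| = ½ · 7 · 6 = €21.

Deadweight loss = €21 thousand.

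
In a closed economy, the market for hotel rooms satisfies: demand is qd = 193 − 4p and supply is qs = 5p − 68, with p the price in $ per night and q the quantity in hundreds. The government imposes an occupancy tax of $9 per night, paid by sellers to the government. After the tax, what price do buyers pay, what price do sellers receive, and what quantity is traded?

Before the tax: set 193 − 4p = 5p − 68 → p* = $29, q* = 77.
With the tax collected from sellers, supply shifts: qs = 5(p − 9) − 68.
Solving gives q = 57 with buyers paying $34 and sellers receiving $25 (the $9 wedge).

Buyers pay $34; sellers receive $25; quantity = 57.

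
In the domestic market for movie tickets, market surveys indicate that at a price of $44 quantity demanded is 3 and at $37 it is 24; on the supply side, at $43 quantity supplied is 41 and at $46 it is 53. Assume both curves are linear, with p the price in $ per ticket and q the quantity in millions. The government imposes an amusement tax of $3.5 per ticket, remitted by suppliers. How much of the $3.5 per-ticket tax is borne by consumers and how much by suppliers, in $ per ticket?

Demand slope: (24 − 3)/(37 − 44) = -3, so qd = 135 − 3p.
Supply slope: (53 − 41)/(46 − 43) = 4, so qs = 4p − 131.
Without the tax, 135 − 3p = 4p − 131 gives 7p = 266, so p* = $38 and q* = 21.
With the tax collected from suppliers, supply shifts: qs = 4(p − 3.5) − 131.
Solving gives q = 15 with consumers paying $40 and suppliers receiving $36.5 (the $3.5 wedge).
Burden on consumers: $2; on suppliers: $1.5. (They sum to $3.5.)

Consumers bear $2 per ticket; suppliers bear $1.5 per ticket.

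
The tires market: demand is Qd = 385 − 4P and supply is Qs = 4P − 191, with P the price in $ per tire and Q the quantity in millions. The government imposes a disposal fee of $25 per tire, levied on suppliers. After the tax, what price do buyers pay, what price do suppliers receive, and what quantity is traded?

Without the tax, 385 − 4P = 4P − 191 gives 8P = 576, so P* = $72 and Q* = 97.
With the tax collected from suppliers, supply shifts: Qs = 4(P − 25) − 191.
Solving gives Q = 47 with buyers paying $84.5 and suppliers receiving $59.5 (the $25 wedge).
The less price-elastic side of the market bears the larger share of a per-unit tax.

Buyers pay $84.5; suppliers receive $59.5; quantity = 47.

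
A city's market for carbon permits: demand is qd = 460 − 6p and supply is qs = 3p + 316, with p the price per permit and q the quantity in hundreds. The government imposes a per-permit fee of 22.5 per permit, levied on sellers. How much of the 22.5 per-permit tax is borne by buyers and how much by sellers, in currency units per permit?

Buyers bear 7.5 per permit; sellers bear 15 per permit.

Without the tax, 460 − 6p = 3p + 316 gives 9p = 144, so p* = 16 and q* = 364.
With the tax collected from sellers, supply shifts: qs = 3(p − 22.5) + 316.
Solving gives q = 319 with buyers paying 23.5 and sellers receiving 1 (the 22.5 wedge).
Burden on buyers: 7.5; on sellers: 15. (They sum to 22.5.)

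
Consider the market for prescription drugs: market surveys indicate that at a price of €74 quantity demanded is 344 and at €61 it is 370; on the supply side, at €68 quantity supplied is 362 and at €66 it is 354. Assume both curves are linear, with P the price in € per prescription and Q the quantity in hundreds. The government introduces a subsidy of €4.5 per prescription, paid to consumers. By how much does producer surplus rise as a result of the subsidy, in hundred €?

Demand slope: (370 − 344)/(61 − 74) = -2, so Qd = 492 − 2P.
Supply slope: (354 − 362)/(66 − 68) = 4, so Qs = 4P + 90.
Without the subsidy, 492 − 2P = 4P + 90 gives 6P = 402, so P* = €67 and Q* = 358.
With a per-unit subsidy paid to consumers, each effectively pays P − 4.5, so demand becomes Qd = 492 − 2(P − 4.5).
New equilibrium: consumers pay €64, sellers receive €68.5, Q = 364. (Wedge: Pb − Ps = −4.5.)
ΔPS is the trapezoid between Q = 364 and Q = 358 of height €1.5: ½ · (358 + 364) · 1.5 = €541.5.

Producer surplus rises by €541.5 hundred.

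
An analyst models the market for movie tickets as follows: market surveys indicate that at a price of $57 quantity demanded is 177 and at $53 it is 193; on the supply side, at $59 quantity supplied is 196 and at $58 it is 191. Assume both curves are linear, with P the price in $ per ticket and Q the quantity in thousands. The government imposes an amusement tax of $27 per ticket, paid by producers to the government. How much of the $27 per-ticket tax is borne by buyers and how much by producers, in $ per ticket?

Buyers bear $15 per ticket; producers bear $12 per ticket.

Demand slope: (193 − 177)/(53 − 57) = -4, so Qd = 405 − 4P.
Supply slope: (191 − 196)/(58 − 59) = 5, so Qs = 5P − 99.
Before the tax: set 405 − 4P = 5P − 99 → P* = $56, Q* = 181.
With the tax collected from producers, supply shifts: Qs = 5(P − 27) − 99.
Solving gives Q = 121 with buyers paying $71 and producers receiving $44 (the $27 wedge).
Burden on buyers: $15; on producers: $12. (They sum to $27.)
The less price-elastic side of the market bears the larger share of a per-unit tax.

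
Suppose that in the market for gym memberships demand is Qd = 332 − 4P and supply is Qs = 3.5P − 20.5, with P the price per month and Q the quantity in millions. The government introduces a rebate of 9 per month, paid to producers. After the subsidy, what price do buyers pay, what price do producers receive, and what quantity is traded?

Before the subsidy: set 332 − 4P = 3.5P − 20.5 → P* = 47, Q* = 144.
With a per-unit subsidy paid to producers, each receives P + 9 per unit sold, so supply becomes Qs = 3.5(P + 9) − 20.5.
Solving gives Q = 160.8 with buyers paying 42.8 and producers receiving 51.8 (the 9 wedge).

Buyers pay 42.8; producers receive 51.8; quantity = 160.8.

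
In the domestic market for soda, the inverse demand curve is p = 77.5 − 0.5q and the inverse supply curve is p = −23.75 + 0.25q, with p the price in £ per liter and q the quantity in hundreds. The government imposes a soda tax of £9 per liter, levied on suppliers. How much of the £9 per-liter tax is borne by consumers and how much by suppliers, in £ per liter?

Consumers bear £6 per liter; suppliers bear £3 per liter.

Inverting to q(p) form: qd = 155 − 2p; qs = 4p + 95.
Before the tax: set 155 − 2p = 4p + 95 → p* = £10, q* = 135.
With the tax collected from suppliers, supply shifts: qs = 4(p − 9) + 95.
New equilibrium: consumers pay £16, suppliers receive £7, q = 123. (Wedge: pb − ps = 9.)
Burden on consumers: £6; on suppliers: £3. (They sum to £9.)
The less price-elastic side of the market bears the larger share of a per-unit tax.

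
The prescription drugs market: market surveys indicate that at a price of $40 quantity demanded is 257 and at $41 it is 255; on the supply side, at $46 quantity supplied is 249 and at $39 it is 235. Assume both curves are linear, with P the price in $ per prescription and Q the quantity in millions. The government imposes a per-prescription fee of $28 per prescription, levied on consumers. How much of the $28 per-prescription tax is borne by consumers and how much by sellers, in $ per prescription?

Demand slope: (255 − 257)/(41 − 40) = -2, so Qd = 337 − 2P.
Supply slope: (235 − 249)/(39 − 46) = 2, so Qs = 2P + 157.
Without the tax, 337 − 2P = 2P + 157 gives 4P = 180, so P* = $45 and Q* = 247.
With the tax collected from consumers, demand (in seller-price terms) shifts: Qd = 337 − 2(P + 28).
New equilibrium: consumers pay $59, sellers receive $31, Q = 219. (Wedge: Pb − Ps = 28.)
Burden on consumers: $14; on sellers: $14. (They sum to $28.)

Consumers bear $14 per prescription; sellers bear $14 per prescription.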